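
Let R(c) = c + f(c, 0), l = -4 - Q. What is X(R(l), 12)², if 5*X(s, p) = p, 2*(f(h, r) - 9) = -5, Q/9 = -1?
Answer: 144/25 ≈ 5.7600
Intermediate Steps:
Q = -9 (Q = 9*(-1) = -9)
f(h, r) = 13/2 (f(h, r) = 9 + (½)*(-5) = 9 - 5/2 = 13/2)
l = 5 (l = -4 - 1*(-9) = -4 + 9 = 5)
R(c) = 13/2 + c (R(c) = c + 13/2 = 13/2 + c)
X(s, p) = p/5
X(R(l), 12)² = ((⅕)*12)² = (12/5)² = 144/25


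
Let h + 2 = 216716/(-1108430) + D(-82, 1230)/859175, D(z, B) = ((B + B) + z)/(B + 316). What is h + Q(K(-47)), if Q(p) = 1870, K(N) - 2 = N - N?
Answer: 137499402552922537/73615522187825 ≈ 1867.8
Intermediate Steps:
D(z, B) = (z + 2*B)/(316 + B) (D(z, B) = (2*B + z)/(316 + B) = (z + 2*B)/(316 + B))
K(N) = 2 (K(N) = 2 + (N - N) = 2 + 0 = 2)
h = -161623938310213/73615522187825 (h = -2 + (216716/(-1108430) + ((-82 + 2*1230)/(316 + 1230))/859175) = -2 + (216716*(-1/1108430) + ((-82 + 2460)/1546)*(1/859175)) = -2 + (-108358/554215 + ((1/1546)*2378)*(1/859175)) = -2 + (-108358/554215 + (1189/773)*(1/859175)) = -2 + (-108358/554215 + 1189/664142275) = -2 - 14392893934563/73615522187825 = -161623938310213/73615522187825 ≈ -2.1955)
h + Q(K(-47)) = -161623938310213/73615522187825 + 1870 = 137499402552922537/73615522187825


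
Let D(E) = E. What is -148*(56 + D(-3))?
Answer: -7844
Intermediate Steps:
-148*(56 + D(-3)) = -148*(56 - 3) = -148*53 = -7844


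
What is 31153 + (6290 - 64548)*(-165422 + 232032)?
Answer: -3880534227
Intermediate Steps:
31153 + (6290 - 64548)*(-165422 + 232032) = 31153 - 58258*66610 = 31153 - 3880565380 = -3880534227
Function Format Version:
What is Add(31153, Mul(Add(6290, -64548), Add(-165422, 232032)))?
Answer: -3880534227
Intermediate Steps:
Add(31153, Mul(Add(6290, -64548), Add(-165422, 232032))) = Add(31153, Mul(-58258, 66610)) = Add(31153, -3880565380) = -3880534227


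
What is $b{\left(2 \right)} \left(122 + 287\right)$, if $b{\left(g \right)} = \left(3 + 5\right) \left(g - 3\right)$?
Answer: $-3272$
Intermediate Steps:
$b{\left(g \right)} = -24 + 8 g$ ($b{\left(g \right)} = 8 \left(-3 + g\right) = -24 + 8 g$)
$b{\left(2 \right)} \left(122 + 287\right) = \left(-24 + 8 \cdot 2\right) \left(122 + 287\right) = \left(-24 + 16\right) 409 = \left(-8\right) 409 = -3272$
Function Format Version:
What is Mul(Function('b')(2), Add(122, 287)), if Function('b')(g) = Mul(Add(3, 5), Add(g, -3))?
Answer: -3272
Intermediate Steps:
Function('b')(g) = Add(-24, Mul(8, g)) (Function('b')(g) = Mul(8, Add(-3, g)) = Add(-24, Mul(8, g)))
Mul(Function('b')(2), Add(122, 287)) = Mul(Add(-24, Mul(8, 2)), Add(122, 287)) = Mul(Add(-24, 16), 409) = Mul(-8, 409) = -3272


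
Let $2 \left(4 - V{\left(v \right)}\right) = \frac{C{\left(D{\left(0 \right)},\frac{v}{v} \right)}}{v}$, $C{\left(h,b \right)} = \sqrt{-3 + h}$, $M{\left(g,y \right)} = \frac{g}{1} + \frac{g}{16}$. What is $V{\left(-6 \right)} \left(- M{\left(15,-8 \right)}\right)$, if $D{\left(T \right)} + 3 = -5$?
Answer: $- \frac{255}{4} - \frac{85 i \sqrt{11}}{64} \approx -63.75 - 4.4049 i$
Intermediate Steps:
$M{\left(g,y \right)} = \frac{17 g}{16}$ ($M{\left(g,y \right)} = g 1 + g \frac{1}{16} = g + \frac{g}{16} = \frac{17 g}{16}$)
$D{\left(T \right)} = -8$ ($D{\left(T \right)} = -3 - 5 = -8$)
$V{\left(v \right)} = 4 - \frac{i \sqrt{11}}{2 v}$ ($V{\left(v \right)} = 4 - \frac{\sqrt{-3 - 8} \frac{1}{v}}{2} = 4 - \frac{\sqrt{-11} \frac{1}{v}}{2} = 4 - \frac{i \sqrt{11} \frac{1}{v}}{2} = 4 - \frac{i \sqrt{11}}{2 v}$)
$V{\left(-6 \right)} \left(- M{\left(15,-8 \right)}\right) = \left(4 - \frac{i \sqrt{11}}{2 \left(-6\right)}\right) \left(- \frac{17 \cdot 15}{16}\right) = \left(4 - \frac{1}{2} i \sqrt{11} \left(- \frac{1}{6}\right)\right) \left(\left(-1\right) \frac{255}{16}\right) = \left(4 + \frac{i \sqrt{11}}{12}\right) \left(- \frac{255}{16}\right) = - \frac{255}{4} - \frac{85 i \sqrt{11}}{64}$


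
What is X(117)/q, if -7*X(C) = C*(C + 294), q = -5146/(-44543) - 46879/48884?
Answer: 2684783534796/329641529 ≈ 8144.6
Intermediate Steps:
q = -1836574233/2177440012 (q = -5146*(-1/44543) - 46879*1/48884 = 5146/44543 - 46879/48884 = -1836574233/2177440012 ≈ -0.84346)
X(C) = -C*(294 + C)/7 (X(C) = -C*(C + 294)/7 = -C*(294 + C)/7)
X(117)/q = (-1/7*117*(294 + 117))/(-1836574233/2177440012) = -1/7*117*411*(-2177440012/1836574233) = -48087/7*(-2177440012/1836574233) = 2684783534796/329641529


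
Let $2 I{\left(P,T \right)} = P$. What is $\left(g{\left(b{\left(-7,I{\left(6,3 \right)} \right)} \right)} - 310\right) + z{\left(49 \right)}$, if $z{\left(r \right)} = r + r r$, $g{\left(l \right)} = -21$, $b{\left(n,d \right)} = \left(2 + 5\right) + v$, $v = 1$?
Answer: $2119$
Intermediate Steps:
$I{\left(P,T \right)} = \frac{P}{2}$
$b{\left(n,d \right)} = 8$ ($b{\left(n,d \right)} = \left(2 + 5\right) + 1 = 7 + 1 = 8$)
$z{\left(r \right)} = r + r^{2}$
$\left(g{\left(b{\left(-7,I{\left(6,3 \right)} \right)} \right)} - 310\right) + z{\left(49 \right)} = \left(-21 - 310\right) + 49 \left(1 + 49\right) = -331 + 49 \cdot 50 = -331 + 2450 = 2119$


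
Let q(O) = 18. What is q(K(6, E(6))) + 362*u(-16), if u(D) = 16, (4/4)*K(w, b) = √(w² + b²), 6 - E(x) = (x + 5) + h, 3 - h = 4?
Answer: 5810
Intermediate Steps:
h = -1 (h = 3 - 1*4 = 3 - 4 = -1)
E(x) = 2 - x (E(x) = 6 - ((x + 5) - 1) = 6 - ((5 + x) - 1) = 6 - (4 + x) = 6 + (-4 - x) = 2 - x)
K(w, b) = √(b² + w²) (K(w, b) = √(w² + b²) = √(b² + w²))
q(K(6, E(6))) + 362*u(-16) = 18 + 362*16 = 18 + 5792 = 5810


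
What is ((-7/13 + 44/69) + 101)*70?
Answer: 6348020/897 ≈ 7076.9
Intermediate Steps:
((-7/13 + 44/69) + 101)*70 = (89/897 + 101)*70 = (90686/897)*70 = 6348020/897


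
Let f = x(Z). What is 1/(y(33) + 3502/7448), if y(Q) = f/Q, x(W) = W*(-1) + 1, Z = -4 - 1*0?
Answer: 122892/76403 ≈ 1.6085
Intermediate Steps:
Z = -4 (Z = -4 + 0 = -4)
x(W) = 1 - W (x(W) = -W + 1 = 1 - W)
f = 5 (f = 1 - 1*(-4) = 1 + 4 = 5)
y(Q) = 5/Q
1/(y(33) + 3502/7448) = 1/(5/33 + 3502/7448) = 1/(5*(1/33) + 3502*(1/7448)) = 1/(5/33 + 1751/3724) = 1/(76403/122892) = 122892/76403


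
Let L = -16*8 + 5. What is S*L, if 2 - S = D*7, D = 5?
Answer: 4059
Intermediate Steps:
L = -123 (L = -128 + 5 = -123)
S = -33 (S = 2 - 5*7 = 2 - 1*35 = 2 - 35 = -33)
S*L = -33*(-123) = 4059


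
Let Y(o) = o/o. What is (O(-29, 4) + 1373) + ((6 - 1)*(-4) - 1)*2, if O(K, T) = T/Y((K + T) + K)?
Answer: 1335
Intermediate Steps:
Y(o) = 1
O(K, T) = T (O(K, T) = T/1 = T*1 = T)
(O(-29, 4) + 1373) + ((6 - 1)*(-4) - 1)*2 = (4 + 1373) + ((6 - 1)*(-4) - 1)*2 = 1377 + (5*(-4) - 1)*2 = 1377 + (-20 - 1)*2 = 1377 - 21*2 = 1377 - 42 = 1335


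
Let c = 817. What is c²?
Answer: 667489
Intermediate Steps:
c² = 817² = 667489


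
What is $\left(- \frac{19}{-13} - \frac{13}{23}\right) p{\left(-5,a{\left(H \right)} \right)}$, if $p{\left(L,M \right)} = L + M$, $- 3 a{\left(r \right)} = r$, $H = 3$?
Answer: $- \frac{1608}{299} \approx -5.3779$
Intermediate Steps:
$a{\left(r \right)} = - \frac{r}{3}$
$\left(- \frac{19}{-13} - \frac{13}{23}\right) p{\left(-5,a{\left(H \right)} \right)} = \left(- \frac{19}{-13} - \frac{13}{23}\right) \left(-5 - 1\right) = \left(\left(-19\right) \left(- \frac{1}{13}\right) - \frac{13}{23}\right) \left(-5 - 1\right) = \left(\frac{19}{13} - \frac{13}{23}\right) \left(-6\right) = \frac{268}{299} \left(-6\right) = - \frac{1608}{299}$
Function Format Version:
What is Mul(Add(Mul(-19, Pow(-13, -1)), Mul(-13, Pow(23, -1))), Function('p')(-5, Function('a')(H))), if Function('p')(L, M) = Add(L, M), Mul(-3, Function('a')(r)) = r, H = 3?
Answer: Rational(-1608, 299) ≈ -5.3779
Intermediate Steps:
Function('a')(r) = Mul(Rational(-1, 3), r)
Mul(Add(Mul(-19, Pow(-13, -1)), Mul(-13, Pow(23, -1))), Function('p')(-5, Function('a')(H))) = Mul(Add(Mul(-19, Pow(-13, -1)), Mul(-13, Pow(23, -1))), Add(-5, Mul(Rational(-1, 3), 3))) = Mul(Add(Mul(-19, Rational(-1, 13)), Mul(-13, Rational(1, 23))), Add(-5, -1)) = Mul(Add(Rational(19, 13), Rational(-13, 23)), -6) = Mul(Rational(268, 299), -6) = Rational(-1608, 299)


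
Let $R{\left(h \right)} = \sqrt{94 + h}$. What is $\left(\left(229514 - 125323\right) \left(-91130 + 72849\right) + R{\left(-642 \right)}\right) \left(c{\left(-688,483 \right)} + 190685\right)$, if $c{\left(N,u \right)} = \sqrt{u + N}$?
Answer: $\left(-1904715671 + 2 i \sqrt{137}\right) \left(190685 + i \sqrt{205}\right) \approx -3.632 \cdot 10^{14} - 2.7267 \cdot 10^{10} i$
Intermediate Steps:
$c{\left(N,u \right)} = \sqrt{N + u}$
$\left(\left(229514 - 125323\right) \left(-91130 + 72849\right) + R{\left(-642 \right)}\right) \left(c{\left(-688,483 \right)} + 190685\right) = \left(\left(229514 - 125323\right) \left(-91130 + 72849\right) + \sqrt{94 - 642}\right) \left(\sqrt{-688 + 483} + 190685\right) = \left(104191 \left(-18281\right) + \sqrt{-548}\right) \left(\sqrt{-205} + 190685\right) = \left(-1904715671 + 2 i \sqrt{137}\right) \left(i \sqrt{205} + 190685\right) = \left(-1904715671 + 2 i \sqrt{137}\right) \left(190685 + i \sqrt{205}\right)$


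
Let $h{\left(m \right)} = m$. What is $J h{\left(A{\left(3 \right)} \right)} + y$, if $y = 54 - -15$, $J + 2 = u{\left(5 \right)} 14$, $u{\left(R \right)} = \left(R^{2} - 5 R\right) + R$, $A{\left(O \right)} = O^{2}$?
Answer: $681$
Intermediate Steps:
$u{\left(R \right)} = R^{2} - 4 R$
$J = 68$ ($J = -2 + 5 \left(-4 + 5\right) 14 = -2 + 5 \cdot 1 \cdot 14 = -2 + 5 \cdot 14 = -2 + 70 = 68$)
$y = 69$ ($y = 54 + 15 = 69$)
$J h{\left(A{\left(3 \right)} \right)} + y = 68 \cdot 3^{2} + 69 = 68 \cdot 9 + 69 = 612 + 69 = 681$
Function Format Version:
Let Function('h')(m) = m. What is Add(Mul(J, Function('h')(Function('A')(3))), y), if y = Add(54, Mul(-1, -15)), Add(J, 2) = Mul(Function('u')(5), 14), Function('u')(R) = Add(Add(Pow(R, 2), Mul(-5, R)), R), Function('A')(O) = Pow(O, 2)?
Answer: 681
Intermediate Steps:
Function('u')(R) = Add(Pow(R, 2), Mul(-4, R))
J = 68 (J = Add(-2, Mul(Mul(5, Add(-4, 5)), 14)) = Add(-2, Mul(Mul(5, 1), 14)) = Add(-2, Mul(5, 14)) = Add(-2, 70) = 68)
y = 69 (y = Add(54, 15) = 69)
Add(Mul(J, Function('h')(Function('A')(3))), y) = Add(Mul(68, Pow(3, 2)), 69) = Add(Mul(68, 9), 69) = Add(612, 69) = 681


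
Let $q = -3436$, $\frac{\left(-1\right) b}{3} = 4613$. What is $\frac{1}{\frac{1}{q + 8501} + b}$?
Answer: $- \frac{5065}{70094534} \approx -7.226 \cdot 10^{-5}$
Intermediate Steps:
$b = -13839$ ($b = \left(-3\right) 4613 = -13839$)
$\frac{1}{\frac{1}{q + 8501} + b} = \frac{1}{\frac{1}{-3436 + 8501} - 13839} = \frac{1}{\frac{1}{5065} - 13839} = \frac{1}{- \frac{70094534}{5065}} = - \frac{5065}{70094534}$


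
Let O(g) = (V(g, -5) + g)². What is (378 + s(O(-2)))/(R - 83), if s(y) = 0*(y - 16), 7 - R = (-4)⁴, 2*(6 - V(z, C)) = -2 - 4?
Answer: -189/166 ≈ -1.1386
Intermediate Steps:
V(z, C) = 9 (V(z, C) = 6 - (-2 - 4)/2 = 6 - ½*(-6) = 6 + 3 = 9)
O(g) = (9 + g)²
R = -249 (R = 7 - 1*(-4)⁴ = 7 - 1*256 = 7 - 256 = -249)
s(y) = 0 (s(y) = 0*(-16 + y) = 0)
(378 + s(O(-2)))/(R - 83) = (378 + 0)/(-249 - 83) = 378/(-332) = 378*(-1/332) = -189/166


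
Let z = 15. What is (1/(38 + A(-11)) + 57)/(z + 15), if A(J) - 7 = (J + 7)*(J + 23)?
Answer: 17/9 ≈ 1.8889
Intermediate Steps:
A(J) = 7 + (7 + J)*(23 + J) (A(J) = 7 + (J + 7)*(J + 23) = 7 + (7 + J)*(23 + J))
(1/(38 + A(-11)) + 57)/(z + 15) = (1/(38 + (168 + (-11)² + 30*(-11))) + 57)/(15 + 15) = (1/(38 + (168 + 121 - 330)) + 57)/30 = (1/(38 - 41) + 57)*(1/30) = (1/(-3) + 57)*(1/30) = (-⅓ + 57)*(1/30) = (170/3)*(1/30) = 17/9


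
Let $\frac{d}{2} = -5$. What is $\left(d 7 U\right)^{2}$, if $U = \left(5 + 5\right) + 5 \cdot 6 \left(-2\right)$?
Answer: $12250000$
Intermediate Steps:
$d = -10$ ($d = 2 \left(-5\right) = -10$)
$U = -50$ ($U = 10 + 30 \left(-2\right) = 10 - 60 = -50$)
$\left(d 7 U\right)^{2} = \left(\left(-10\right) 7 \left(-50\right)\right)^{2} = \left(\left(-70\right) \left(-50\right)\right)^{2} = 3500^{2} = 12250000$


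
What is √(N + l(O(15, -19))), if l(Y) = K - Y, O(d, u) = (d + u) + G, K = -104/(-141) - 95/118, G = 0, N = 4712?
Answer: √1305478791030/16638 ≈ 68.673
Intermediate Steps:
K = -1123/16638 (K = -104*(-1/141) - 95*1/118 = 104/141 - 95/118 = -1123/16638 ≈ -0.067496)
O(d, u) = d + u (O(d, u) = (d + u) + 0 = d + u)
l(Y) = -1123/16638 - Y
√(N + l(O(15, -19))) = √(4712 + (-1123/16638 - (15 - 19))) = √(4712 + (-1123/16638 - 1*(-4))) = √(4712 + (-1123/16638 + 4)) = √(4712 + 65429/16638) = √(78463685/16638) = √1305478791030/16638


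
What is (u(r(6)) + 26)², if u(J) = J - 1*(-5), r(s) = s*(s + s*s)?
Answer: 80089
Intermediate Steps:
r(s) = s*(s + s²)
u(J) = 5 + J (u(J) = J + 5 = 5 + J)
(u(r(6)) + 26)² = ((5 + 6²*(1 + 6)) + 26)² = ((5 + 36*7) + 26)² = ((5 + 252) + 26)² = (257 + 26)² = 283² = 80089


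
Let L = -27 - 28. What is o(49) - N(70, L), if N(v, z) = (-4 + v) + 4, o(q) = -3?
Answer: -73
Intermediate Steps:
L = -55
N(v, z) = v
o(49) - N(70, L) = -3 - 1*70 = -3 - 70 = -73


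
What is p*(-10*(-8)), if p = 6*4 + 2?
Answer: 2080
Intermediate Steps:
p = 26 (p = 24 + 2 = 26)
p*(-10*(-8)) = 26*(-10*(-8)) = 26*80 = 2080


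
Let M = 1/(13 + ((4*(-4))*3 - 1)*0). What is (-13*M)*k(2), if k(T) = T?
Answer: -2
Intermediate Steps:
M = 1/13 (M = 1/(13 + (-16*3 - 1)*0) = 1/(13 + (-48 - 1)*0) = 1/(13 - 49*0) = 1/(13 + 0) = 1/13 ≈ 0.076923)
(-13*M)*k(2) = -13*1/13*2 = -1*2 = -2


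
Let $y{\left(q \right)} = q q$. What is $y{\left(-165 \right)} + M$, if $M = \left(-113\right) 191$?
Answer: $5642$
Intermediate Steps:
$y{\left(q \right)} = q^{2}$
$M = -21583$
$y{\left(-165 \right)} + M = \left(-165\right)^{2} - 21583 = 27225 - 21583 = 5642$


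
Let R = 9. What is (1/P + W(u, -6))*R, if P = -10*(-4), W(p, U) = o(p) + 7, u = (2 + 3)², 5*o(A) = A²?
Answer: 47529/40 ≈ 1188.2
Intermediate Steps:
o(A) = A²/5
u = 25 (u = 5² = 25)
W(p, U) = 7 + p²/5 (W(p, U) = p²/5 + 7 = 7 + p²/5)
P = 40
(1/P + W(u, -6))*R = (1/40 + (7 + (⅕)*25²))*9 = (1/40 + (7 + (⅕)*625))*9 = (1/40 + (7 + 125))*9 = (1/40 + 132)*9 = (5281/40)*9 = 47529/40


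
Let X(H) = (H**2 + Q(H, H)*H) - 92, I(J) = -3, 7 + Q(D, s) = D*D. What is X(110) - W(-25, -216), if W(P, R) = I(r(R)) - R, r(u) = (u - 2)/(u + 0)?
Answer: 1342025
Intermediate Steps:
Q(D, s) = -7 + D**2 (Q(D, s) = -7 + D*D = -7 + D**2)
r(u) = (-2 + u)/u
W(P, R) = -3 - R
X(H) = -92 + H**2 + H*(-7 + H**2) (X(H) = (H**2 + (-7 + H**2)*H) - 92 = (H**2 + H*(-7 + H**2)) - 92 = -92 + H**2 + H*(-7 + H**2))
X(110) - W(-25, -216) = (-92 + 110**2 + 110*(-7 + 110**2)) - (-3 - 1*(-216)) = (-92 + 12100 + 110*(-7 + 12100)) - (-3 + 216) = (-92 + 12100 + 110*12093) - 1*213 = (-92 + 12100 + 1330230) - 213 = 1342238 - 213 = 1342025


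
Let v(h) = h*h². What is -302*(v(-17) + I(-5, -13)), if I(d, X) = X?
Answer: 1487652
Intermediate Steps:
v(h) = h³
-302*(v(-17) + I(-5, -13)) = -302*((-17)³ - 13) = -302*(-4913 - 13) = -302*(-4926) = 1487652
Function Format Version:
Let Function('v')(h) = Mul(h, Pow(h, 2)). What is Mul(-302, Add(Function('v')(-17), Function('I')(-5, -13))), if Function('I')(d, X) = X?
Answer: 1487652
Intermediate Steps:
Function('v')(h) = Pow(h, 3)
Mul(-302, Add(Function('v')(-17), Function('I')(-5, -13))) = Mul(-302, Add(Pow(-17, 3), -13)) = Mul(-302, Add(-4913, -13)) = Mul(-302, -4926) = 1487652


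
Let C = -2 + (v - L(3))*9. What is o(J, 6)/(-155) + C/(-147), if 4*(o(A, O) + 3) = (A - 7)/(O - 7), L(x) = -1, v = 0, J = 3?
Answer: -113/3255 ≈ -0.034716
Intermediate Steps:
o(A, O) = -3 + (-7 + A)/(4*(-7 + O)) (o(A, O) = -3 + ((A - 7)/(O - 7))/4 = -3 + ((-7 + A)/(-7 + O))/4 = -3 + (-7 + A)/(4*(-7 + O)))
C = 7 (C = -2 + (0 - 1*(-1))*9 = -2 + (0 + 1)*9 = -2 + 1*9 = -2 + 9 = 7)
o(J, 6)/(-155) + C/(-147) = ((77 + 3 - 12*6)/(4*(-7 + 6)))/(-155) + 7/(-147) = ((¼)*(77 + 3 - 72)/(-1))*(-1/155) + 7*(-1/147) = ((¼)*(-1)*8)*(-1/155) - 1/21 = -2*(-1/155) - 1/21 = 2/155 - 1/21 = -113/3255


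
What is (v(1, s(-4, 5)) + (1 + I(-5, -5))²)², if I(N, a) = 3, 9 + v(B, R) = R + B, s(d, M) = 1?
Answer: 81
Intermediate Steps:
v(B, R) = -9 + B + R (v(B, R) = -9 + (R + B) = -9 + (B + R) = -9 + B + R)
(v(1, s(-4, 5)) + (1 + I(-5, -5))²)² = ((-9 + 1 + 1) + (1 + 3)²)² = (-7 + 4²)² = (-7 + 16)² = 9² = 81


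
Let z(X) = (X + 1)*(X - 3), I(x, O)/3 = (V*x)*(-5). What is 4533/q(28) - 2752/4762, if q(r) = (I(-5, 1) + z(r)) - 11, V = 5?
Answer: 3098203/864303 ≈ 3.5846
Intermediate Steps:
I(x, O) = -75*x (I(x, O) = 3*((5*x)*(-5)) = 3*(-25*x) = -75*x)
z(X) = (1 + X)*(-3 + X)
q(r) = 361 + r² - 2*r (q(r) = (-75*(-5) + (-3 + r² - 2*r)) - 11 = (375 + (-3 + r² - 2*r)) - 11 = (372 + r² - 2*r) - 11 = 361 + r² - 2*r)
4533/q(28) - 2752/4762 = 4533/(361 + 28² - 2*28) - 2752/4762 = 4533/(361 + 784 - 56) - 2752*1/4762 = 4533/1089 - 1376/2381 = 4533*(1/1089) - 1376/2381 = 1511/363 - 1376/2381 = 3098203/864303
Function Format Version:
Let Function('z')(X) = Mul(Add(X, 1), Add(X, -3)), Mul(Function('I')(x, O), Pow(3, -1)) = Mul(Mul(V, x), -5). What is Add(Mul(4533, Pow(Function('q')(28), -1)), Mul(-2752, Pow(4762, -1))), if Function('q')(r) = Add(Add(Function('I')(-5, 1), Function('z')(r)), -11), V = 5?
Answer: Rational(3098203, 864303) ≈ 3.5846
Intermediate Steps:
Function('I')(x, O) = Mul(-75, x) (Function('I')(x, O) = Mul(3, Mul(Mul(5, x), -5)) = Mul(3, Mul(-25, x)) = Mul(-75, x))
Function('z')(X) = Mul(Add(1, X), Add(-3, X))
Function('q')(r) = Add(361, Pow(r, 2), Mul(-2, r)) (Function('q')(r) = Add(Add(Mul(-75, -5), Add(-3, Pow(r, 2), Mul(-2, r))), -11) = Add(Add(375, Add(-3, Pow(r, 2), Mul(-2, r))), -11) = Add(Add(372, Pow(r, 2), Mul(-2, r)), -11) = Add(361, Pow(r, 2), Mul(-2, r)))
Add(Mul(4533, Pow(Function('q')(28), -1)), Mul(-2752, Pow(4762, -1))) = Add(Mul(4533, Pow(Add(361, Pow(28, 2), Mul(-2, 28)), -1)), Mul(-2752, Pow(4762, -1))) = Add(Mul(4533, Pow(Add(361, 784, -56), -1)), Mul(-2752, Rational(1, 4762))) = Add(Mul(4533, Pow(1089, -1)), Rational(-1376, 2381)) = Add(Mul(4533, Rational(1, 1089)), Rational(-1376, 2381)) = Add(Rational(1511, 363), Rational(-1376, 2381)) = Rational(3098203, 864303)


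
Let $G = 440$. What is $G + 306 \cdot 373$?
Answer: $114578$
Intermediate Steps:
$G + 306 \cdot 373 = 440 + 306 \cdot 373 = 440 + 114138 = 114578$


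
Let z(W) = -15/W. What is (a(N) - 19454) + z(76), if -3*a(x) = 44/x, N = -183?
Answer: -811703587/41724 ≈ -19454.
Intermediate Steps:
a(x) = -44/(3*x)
(a(N) - 19454) + z(76) = (-44/3/(-183) - 19454) - 15/76 = (-44/3*(-1/183) - 19454) - 15*1/76 = (44/549 - 19454) - 15/76 = -10680202/549 - 15/76 = -811703587/41724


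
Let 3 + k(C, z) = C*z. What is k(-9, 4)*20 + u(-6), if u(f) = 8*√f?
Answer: -780 + 8*I*√6 ≈ -780.0 + 19.596*I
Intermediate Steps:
k(C, z) = -3 + C*z
k(-9, 4)*20 + u(-6) = (-3 - 9*4)*20 + 8*√(-6) = (-3 - 36)*20 + 8*(I*√6) = -39*20 + 8*I*√6 = -780 + 8*I*√6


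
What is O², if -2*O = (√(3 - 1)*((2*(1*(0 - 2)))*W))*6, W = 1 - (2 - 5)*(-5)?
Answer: 56448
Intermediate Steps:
W = -14 (W = 1 - (-3)*(-5) = 1 - 1*15 = 1 - 15 = -14)
O = -168*√2 (O = -√(3 - 1)*((2*(1*(0 - 2)))*(-14))*6/2 = -√2*((2*(1*(-2)))*(-14))*6/2 = -√2*((2*(-2))*(-14))*6/2 = -√2*(-4*(-14))*6/2 = -√2*56*6/2 = -56*√2*6/2 = -168*√2 ≈ -237.59)
O² = (-168*√2)² = 56448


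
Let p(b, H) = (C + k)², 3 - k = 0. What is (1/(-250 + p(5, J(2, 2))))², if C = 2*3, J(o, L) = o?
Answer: 1/28561 ≈ 3.5013e-5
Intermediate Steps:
k = 3 (k = 3 - 1*0 = 3 + 0 = 3)
C = 6
p(b, H) = 81 (p(b, H) = (6 + 3)² = 9² = 81)
(1/(-250 + p(5, J(2, 2))))² = (1/(-250 + 81))² = (1/(-169))² = (-1/169)² = 1/28561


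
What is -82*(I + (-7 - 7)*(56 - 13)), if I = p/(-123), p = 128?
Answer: 148348/3 ≈ 49449.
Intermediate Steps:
I = -128/123 (I = 128/(-123) = 128*(-1/123) = -128/123 ≈ -1.0406)
-82*(I + (-7 - 7)*(56 - 13)) = -82*(-128/123 + (-7 - 7)*(56 - 13)) = -82*(-128/123 - 14*43) = -82*(-128/123 - 602) = -82*(-74174/123) = 148348/3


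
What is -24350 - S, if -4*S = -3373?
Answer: -100773/4 ≈ -25193.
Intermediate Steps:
S = 3373/4 (S = -¼*(-3373) = 3373/4 ≈ 843.25)
-24350 - S = -24350 - 1*3373/4 = -24350 - 3373/4 = -100773/4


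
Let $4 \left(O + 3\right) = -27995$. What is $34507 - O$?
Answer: $\frac{166035}{4} \approx 41509.0$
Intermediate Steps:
$O = - \frac{28007}{4}$ ($O = -3 + \frac{1}{4} \left(-27995\right) = -3 - \frac{27995}{4} = - \frac{28007}{4} \approx -7001.8$)
$34507 - O = 34507 - - \frac{28007}{4} = 34507 + \frac{28007}{4} = \frac{166035}{4}$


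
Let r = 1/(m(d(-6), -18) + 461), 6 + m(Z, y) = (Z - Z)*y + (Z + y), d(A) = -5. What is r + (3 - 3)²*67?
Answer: 1/432 ≈ 0.0023148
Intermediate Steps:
m(Z, y) = -6 + Z + y (m(Z, y) = -6 + ((Z - Z)*y + (Z + y)) = -6 + (0*y + (Z + y)) = -6 + (0 + (Z + y)) = -6 + (Z + y) = -6 + Z + y)
r = 1/432 (r = 1/((-6 - 5 - 18) + 461) = 1/(-29 + 461) = 1/432 ≈ 0.0023148)
r + (3 - 3)²*67 = 1/432 + (3 - 3)²*67 = 1/432 + 0²*67 = 1/432 + 0*67 = 1/432 + 0 = 1/432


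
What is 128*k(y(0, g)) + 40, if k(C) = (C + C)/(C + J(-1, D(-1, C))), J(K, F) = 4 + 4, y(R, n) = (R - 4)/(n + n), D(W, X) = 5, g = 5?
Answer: 504/19 ≈ 26.526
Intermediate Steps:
y(R, n) = (-4 + R)/(2*n) (y(R, n) = (-4 + R)/((2*n)) = (-4 + R)*(1/(2*n)) = (-4 + R)/(2*n))
J(K, F) = 8
k(C) = 2*C/(8 + C) (k(C) = (C + C)/(C + 8) = (2*C)/(8 + C) = 2*C/(8 + C))
128*k(y(0, g)) + 40 = 128*(2*((½)*(-4 + 0)/5)/(8 + (½)*(-4 + 0)/5)) + 40 = 128*(2*((½)*(⅕)*(-4))/(8 + (½)*(⅕)*(-4))) + 40 = 128*(2*(-⅖)/(8 - ⅖)) + 40 = 128*(2*(-⅖)/(38/5)) + 40 = 128*(2*(-⅖)*(5/38)) + 40 = 128*(-2/19) + 40 = -256/19 + 40 = 504/19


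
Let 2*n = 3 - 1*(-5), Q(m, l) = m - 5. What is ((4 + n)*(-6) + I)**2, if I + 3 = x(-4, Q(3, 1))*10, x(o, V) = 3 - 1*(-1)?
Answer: 121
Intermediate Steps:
Q(m, l) = -5 + m
n = 4 (n = (3 - 1*(-5))/2 = (3 + 5)/2 = (1/2)*8 = 4)
x(o, V) = 4 (x(o, V) = 3 + 1 = 4)
I = 37 (I = -3 + 4*10 = -3 + 40 = 37)
((4 + n)*(-6) + I)**2 = ((4 + 4)*(-6) + 37)**2 = (8*(-6) + 37)**2 = (-48 + 37)**2 = (-11)**2 = 121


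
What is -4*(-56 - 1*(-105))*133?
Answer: -26068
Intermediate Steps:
-4*(-56 - 1*(-105))*133 = -4*(-56 + 105)*133 = -4*49*133 = -196*133 = -26068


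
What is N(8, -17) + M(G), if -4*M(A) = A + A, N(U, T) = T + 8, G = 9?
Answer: -27/2 ≈ -13.500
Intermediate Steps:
N(U, T) = 8 + T
M(A) = -A/2 (M(A) = -(A + A)/4 = -A/2)
N(8, -17) + M(G) = (8 - 17) - ½*9 = -9 - 9/2 = -27/2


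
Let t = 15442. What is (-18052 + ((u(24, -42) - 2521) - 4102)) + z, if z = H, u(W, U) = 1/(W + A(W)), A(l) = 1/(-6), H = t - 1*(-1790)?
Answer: -1064343/143 ≈ -7443.0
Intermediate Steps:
H = 17232 (H = 15442 - 1*(-1790) = 15442 + 1790 = 17232)
A(l) = -⅙
u(W, U) = 1/(-⅙ + W) (u(W, U) = 1/(W - ⅙) = 1/(-⅙ + W))
z = 17232
(-18052 + ((u(24, -42) - 2521) - 4102)) + z = (-18052 + ((6/(-1 + 6*24) - 2521) - 4102)) + 17232 = (-18052 + ((6/(-1 + 144) - 2521) - 4102)) + 17232 = (-18052 + ((6/143 - 2521) - 4102)) + 17232 = (-18052 + (-360497/143 - 4102)) + 17232 = (-18052 - 947083/143) + 17232 = -3528519/143 + 17232 = -1064343/143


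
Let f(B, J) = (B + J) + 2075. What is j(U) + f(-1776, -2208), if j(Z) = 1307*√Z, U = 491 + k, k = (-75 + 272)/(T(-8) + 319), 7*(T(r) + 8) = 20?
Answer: -1909 + 1307*√14041378/169 ≈ 27071.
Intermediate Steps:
T(r) = -36/7 (T(r) = -8 + (⅐)*20 = -8 + 20/7 = -36/7)
k = 1379/2197 (k = (-75 + 272)/(-36/7 + 319) = 197/(2197/7) = 197*(7/2197) = 1379/2197 ≈ 0.62767)
f(B, J) = 2075 + B + J
U = 1080106/2197 (U = 491 + 1379/2197 = 1080106/2197 ≈ 491.63)
j(U) + f(-1776, -2208) = 1307*√(1080106/2197) + (2075 - 1776 - 2208) = 1307*(√14041378/169) - 1909 = 1307*√14041378/169 - 1909 = -1909 + 1307*√14041378/169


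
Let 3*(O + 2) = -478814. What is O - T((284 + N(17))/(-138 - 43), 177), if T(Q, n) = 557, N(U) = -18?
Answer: -480491/3 ≈ -1.6016e+5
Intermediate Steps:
O = -478820/3 (O = -2 + (⅓)*(-478814) = -2 - 478814/3 = -478820/3 ≈ -1.5961e+5)
O - T((284 + N(17))/(-138 - 43), 177) = -478820/3 - 1*557 = -478820/3 - 557 = -480491/3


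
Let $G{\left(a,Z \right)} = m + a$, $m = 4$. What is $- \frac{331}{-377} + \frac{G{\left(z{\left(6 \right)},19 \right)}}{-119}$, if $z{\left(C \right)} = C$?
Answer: $\frac{35619}{44863} \approx 0.79395$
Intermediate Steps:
$G{\left(a,Z \right)} = 4 + a$
$- \frac{331}{-377} + \frac{G{\left(z{\left(6 \right)},19 \right)}}{-119} = - \frac{331}{-377} + \frac{4 + 6}{-119} = \left(-331\right) \left(- \frac{1}{377}\right) + 10 \left(- \frac{1}{119}\right) = \frac{331}{377} - \frac{10}{119} = \frac{35619}{44863}$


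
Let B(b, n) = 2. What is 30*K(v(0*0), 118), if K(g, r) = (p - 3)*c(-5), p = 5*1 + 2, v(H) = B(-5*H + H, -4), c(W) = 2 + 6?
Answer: 960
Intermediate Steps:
c(W) = 8
v(H) = 2
p = 7 (p = 5 + 2 = 7)
K(g, r) = 32 (K(g, r) = (7 - 3)*8 = 4*8 = 32)
30*K(v(0*0), 118) = 30*32 = 960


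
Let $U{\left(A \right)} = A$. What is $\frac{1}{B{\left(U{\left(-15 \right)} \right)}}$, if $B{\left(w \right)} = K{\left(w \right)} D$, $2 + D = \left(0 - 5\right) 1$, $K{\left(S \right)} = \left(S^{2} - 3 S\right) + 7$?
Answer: $- \frac{1}{1939} \approx -0.00051573$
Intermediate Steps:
$K{\left(S \right)} = 7 + S^{2} - 3 S$
$D = -7$ ($D = -2 + \left(0 - 5\right) 1 = -2 - 5 = -7$)
$B{\left(w \right)} = -49 - 7 w^{2} + 21 w$ ($B{\left(w \right)} = \left(7 + w^{2} - 3 w\right) \left(-7\right) = -49 - 7 w^{2} + 21 w$)
$\frac{1}{B{\left(U{\left(-15 \right)} \right)}} = \frac{1}{-49 - 7 \left(-15\right)^{2} + 21 \left(-15\right)} = \frac{1}{-49 - 1575 - 315} = \frac{1}{-1939} = - \frac{1}{1939}$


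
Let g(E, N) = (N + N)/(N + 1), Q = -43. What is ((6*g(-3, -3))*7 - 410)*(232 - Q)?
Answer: -78100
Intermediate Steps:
g(E, N) = 2*N/(1 + N) (g(E, N) = (2*N)/(1 + N) = 2*N/(1 + N))
((6*g(-3, -3))*7 - 410)*(232 - Q) = ((6*(2*(-3)/(1 - 3)))*7 - 410)*(232 - 1*(-43)) = ((6*(2*(-3)/(-2)))*7 - 410)*(232 + 43) = ((6*(2*(-3)*(-½)))*7 - 410)*275 = ((6*3)*7 - 410)*275 = (18*7 - 410)*275 = (126 - 410)*275 = -284*275 = -78100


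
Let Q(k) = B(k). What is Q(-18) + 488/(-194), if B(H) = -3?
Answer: -535/97 ≈ -5.5155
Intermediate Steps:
Q(k) = -3
Q(-18) + 488/(-194) = -3 + 488/(-194) = -3 + 488*(-1/194) = -3 - 244/97 = -535/97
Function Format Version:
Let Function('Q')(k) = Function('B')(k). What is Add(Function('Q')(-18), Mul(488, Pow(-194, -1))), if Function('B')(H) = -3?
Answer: Rational(-535, 97) ≈ -5.5155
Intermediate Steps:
Function('Q')(k) = -3
Add(Function('Q')(-18), Mul(488, Pow(-194, -1))) = Add(-3, Mul(488, Pow(-194, -1))) = Add(-3, Mul(488, Rational(-1, 194))) = Add(-3, Rational(-244, 97)) = Rational(-535, 97)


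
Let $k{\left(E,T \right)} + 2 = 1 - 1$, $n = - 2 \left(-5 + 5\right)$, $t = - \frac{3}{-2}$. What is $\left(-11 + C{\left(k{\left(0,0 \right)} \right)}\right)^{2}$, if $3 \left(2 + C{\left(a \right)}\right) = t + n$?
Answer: $\frac{625}{4} \approx 156.25$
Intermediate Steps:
$t = \frac{3}{2}$ ($t = \left(-3\right) \left(- \frac{1}{2}\right) = \frac{3}{2} \approx 1.5$)
$n = 0$ ($n = \left(-2\right) 0 = 0$)
$k{\left(E,T \right)} = -2$ ($k{\left(E,T \right)} = -2 + \left(1 - 1\right) = -2 + 0 = -2$)
$C{\left(a \right)} = - \frac{3}{2}$ ($C{\left(a \right)} = -2 + \frac{\frac{3}{2} + 0}{3} = -2 + \frac{1}{3} \cdot \frac{3}{2} = -2 + \frac{1}{2} = - \frac{3}{2}$)
$\left(-11 + C{\left(k{\left(0,0 \right)} \right)}\right)^{2} = \left(-11 - \frac{3}{2}\right)^{2} = \left(- \frac{25}{2}\right)^{2} = \frac{625}{4}$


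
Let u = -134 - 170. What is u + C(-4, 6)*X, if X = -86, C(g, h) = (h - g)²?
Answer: -8904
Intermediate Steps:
u = -304
u + C(-4, 6)*X = -304 + (-4 - 1*6)²*(-86) = -304 + (-4 - 6)²*(-86) = -304 + (-10)²*(-86) = -304 + 100*(-86) = -304 - 8600 = -8904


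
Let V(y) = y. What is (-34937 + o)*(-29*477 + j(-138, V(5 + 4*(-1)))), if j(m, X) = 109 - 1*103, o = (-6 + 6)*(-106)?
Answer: 483073899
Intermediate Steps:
o = 0 (o = 0*(-106) = 0)
j(m, X) = 6 (j(m, X) = 109 - 103 = 6)
(-34937 + o)*(-29*477 + j(-138, V(5 + 4*(-1)))) = (-34937 + 0)*(-29*477 + 6) = -34937*(-13833 + 6) = -34937*(-13827) = 483073899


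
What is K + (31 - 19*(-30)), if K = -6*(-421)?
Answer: 3127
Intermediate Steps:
K = 2526
K + (31 - 19*(-30)) = 2526 + (31 - 19*(-30)) = 2526 + (31 + 570) = 2526 + 601 = 3127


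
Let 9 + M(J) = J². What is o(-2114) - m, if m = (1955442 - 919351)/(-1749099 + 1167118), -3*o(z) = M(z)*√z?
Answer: 1036091/581981 - 4468987*I*√2114/3 ≈ 1.7803 - 6.8492e+7*I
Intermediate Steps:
M(J) = -9 + J²
o(z) = -√z*(-9 + z²)/3 (o(z) = -(-9 + z²)*√z/3 = -√z*(-9 + z²)/3)
m = -1036091/581981 (m = 1036091/(-581981) = 1036091*(-1/581981) = -1036091/581981 ≈ -1.7803)
o(-2114) - m = √(-2114)*(9 - 1*(-2114)²)/3 - 1*(-1036091/581981) = (I*√2114)*(9 - 1*4468996)/3 + 1036091/581981 = (I*√2114)*(9 - 4468996)/3 + 1036091/581981 = (⅓)*(I*√2114)*(-4468987) + 1036091/581981 = -4468987*I*√2114/3 + 1036091/581981 = 1036091/581981 - 4468987*I*√2114/3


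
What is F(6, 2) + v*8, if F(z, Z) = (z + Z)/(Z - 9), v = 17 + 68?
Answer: 4752/7 ≈ 678.86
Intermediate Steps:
v = 85
F(z, Z) = (Z + z)/(-9 + Z)
F(6, 2) + v*8 = (2 + 6)/(-9 + 2) + 85*8 = 8/(-7) + 680 = -⅐*8 + 680 = -8/7 + 680 = 4752/7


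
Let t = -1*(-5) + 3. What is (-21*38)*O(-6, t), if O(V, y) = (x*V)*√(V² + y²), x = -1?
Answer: -47880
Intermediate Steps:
t = 8 (t = 5 + 3 = 8)
O(V, y) = -V*√(V² + y²) (O(V, y) = (-V)*√(V² + y²) = -V*√(V² + y²))
(-21*38)*O(-6, t) = (-21*38)*(-1*(-6)*√((-6)² + 8²)) = -(-798)*(-6)*√(36 + 64) = -(-798)*(-6)*√100 = -(-798)*(-6)*10 = -798*60 = -47880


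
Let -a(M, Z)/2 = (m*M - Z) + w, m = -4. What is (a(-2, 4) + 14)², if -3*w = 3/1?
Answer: 64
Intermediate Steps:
w = -1 (w = -1/1 = -1 ≈ -1.0000)
a(M, Z) = 2 + 2*Z + 8*M (a(M, Z) = -2*((-4*M - Z) - 1) = -2*((-Z - 4*M) - 1) = -2*(-1 - Z - 4*M) = 2 + 2*Z + 8*M)
(a(-2, 4) + 14)² = ((2 + 2*4 + 8*(-2)) + 14)² = ((2 + 8 - 16) + 14)² = (-6 + 14)² = 8² = 64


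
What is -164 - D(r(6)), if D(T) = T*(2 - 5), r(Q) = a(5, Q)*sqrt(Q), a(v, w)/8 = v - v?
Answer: -164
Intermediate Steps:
a(v, w) = 0 (a(v, w) = 8*(v - v) = 8*0 = 0)
r(Q) = 0 (r(Q) = 0*sqrt(Q) = 0)
D(T) = -3*T (D(T) = T*(-3) = -3*T)
-164 - D(r(6)) = -164 - (-3)*0 = -164 - 1*0 = -164 + 0 = -164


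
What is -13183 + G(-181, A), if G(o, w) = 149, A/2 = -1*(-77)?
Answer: -13034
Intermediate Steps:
A = 154 (A = 2*(-1*(-77)) = 2*77 = 154)
-13183 + G(-181, A) = -13183 + 149 = -13034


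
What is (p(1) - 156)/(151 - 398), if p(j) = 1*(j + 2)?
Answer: 153/247 ≈ 0.61943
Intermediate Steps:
p(j) = 2 + j (p(j) = 1*(2 + j) = 2 + j)
(p(1) - 156)/(151 - 398) = ((2 + 1) - 156)/(151 - 398) = (3 - 156)/(-247) = -153*(-1/247) = 153/247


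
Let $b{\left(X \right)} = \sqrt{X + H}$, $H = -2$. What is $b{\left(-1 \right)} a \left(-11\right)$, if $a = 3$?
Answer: $- 33 i \sqrt{3} \approx - 57.158 i$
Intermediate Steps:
$b{\left(X \right)} = \sqrt{-2 + X}$ ($b{\left(X \right)} = \sqrt{X - 2} = \sqrt{-2 + X}$)
$b{\left(-1 \right)} a \left(-11\right) = \sqrt{-2 - 1} \cdot 3 \left(-11\right) = \sqrt{-3} \cdot 3 \left(-11\right) = i \sqrt{3} \cdot 3 \left(-11\right) = 3 i \sqrt{3} \left(-11\right) = - 33 i \sqrt{3}$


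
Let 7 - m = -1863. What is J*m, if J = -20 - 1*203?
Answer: -417010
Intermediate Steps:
m = 1870 (m = 7 - 1*(-1863) = 7 + 1863 = 1870)
J = -223 (J = -20 - 203 = -223)
J*m = -223*1870 = -417010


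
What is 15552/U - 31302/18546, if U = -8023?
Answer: -89927223/24799093 ≈ -3.6262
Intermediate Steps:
15552/U - 31302/18546 = 15552/(-8023) - 31302/18546 = 15552*(-1/8023) - 31302*1/18546 = -15552/8023 - 5217/3091 = -89927223/24799093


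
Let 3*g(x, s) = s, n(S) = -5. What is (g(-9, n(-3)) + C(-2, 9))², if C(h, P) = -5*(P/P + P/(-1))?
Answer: 13225/9 ≈ 1469.4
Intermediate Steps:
g(x, s) = s/3
C(h, P) = -5 + 5*P (C(h, P) = -5*(1 + P*(-1)) = -5*(1 - P) = -5 + 5*P)
(g(-9, n(-3)) + C(-2, 9))² = ((⅓)*(-5) + (-5 + 5*9))² = (-5/3 + (-5 + 45))² = (-5/3 + 40)² = (115/3)² = 13225/9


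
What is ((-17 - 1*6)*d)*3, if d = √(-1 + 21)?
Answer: -138*√5 ≈ -308.58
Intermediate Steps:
d = 2*√5 (d = √20 = 2*√5 ≈ 4.4721)
((-17 - 1*6)*d)*3 = ((-17 - 1*6)*(2*√5))*3 = ((-17 - 6)*(2*√5))*3 = -46*√5*3 = -138*√5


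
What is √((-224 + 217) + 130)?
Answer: √123 ≈ 11.091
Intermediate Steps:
√((-224 + 217) + 130) = √(-7 + 130) = √123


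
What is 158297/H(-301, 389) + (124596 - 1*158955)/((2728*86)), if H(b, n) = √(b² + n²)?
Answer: -34359/234608 + 158297*√241922/241922 ≈ 321.69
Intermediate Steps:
158297/H(-301, 389) + (124596 - 1*158955)/((2728*86)) = 158297/(√((-301)² + 389²)) + (124596 - 1*158955)/((2728*86)) = 158297/(√(90601 + 151321)) + (124596 - 158955)/234608 = 158297/(√241922) - 34359*1/234608 = 158297*(√241922/241922) - 34359/234608 = 158297*√241922/241922 - 34359/234608 = -34359/234608 + 158297*√241922/241922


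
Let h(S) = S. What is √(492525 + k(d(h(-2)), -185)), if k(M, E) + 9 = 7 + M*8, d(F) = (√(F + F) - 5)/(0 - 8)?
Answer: √(492528 - 2*I) ≈ 701.8 - 0.001*I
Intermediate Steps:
d(F) = 5/8 - √2*√F/8 (d(F) = (√(2*F) - 5)/(-8) = (√2*√F - 5)*(-⅛) = (-5 + √2*√F)*(-⅛) = 5/8 - √2*√F/8)
k(M, E) = -2 + 8*M (k(M, E) = -9 + (7 + M*8) = -9 + (7 + 8*M) = -2 + 8*M)
√(492525 + k(d(h(-2)), -185)) = √(492525 + (-2 + 8*(5/8 - √2*√(-2)/8))) = √(492525 + (-2 + 8*(5/8 - √2*I*√2/8))) = √(492525 + (-2 + 8*(5/8 - I/4))) = √(492525 + (-2 + (5 - 2*I))) = √(492525 + (3 - 2*I)) = √(492528 - 2*I)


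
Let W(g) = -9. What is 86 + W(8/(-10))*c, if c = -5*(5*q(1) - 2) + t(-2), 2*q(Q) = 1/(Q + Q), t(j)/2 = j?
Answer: 353/4 ≈ 88.250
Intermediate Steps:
t(j) = 2*j
q(Q) = 1/(4*Q) (q(Q) = 1/(2*(Q + Q)) = 1/(2*((2*Q))) = (1/(2*Q))/2 = 1/(4*Q))
c = -1/4 (c = -5*(5*((1/4)/1) - 2) + 2*(-2) = -5*(5*((1/4)*1) - 2) - 4 = -5*(5*(1/4) - 2) - 4 = -5*(5/4 - 2) - 4 = -5*(-3/4) - 4 = 15/4 - 4 = -1/4 ≈ -0.25000)
86 + W(8/(-10))*c = 86 - 9*(-1/4) = 86 + 9/4 = 353/4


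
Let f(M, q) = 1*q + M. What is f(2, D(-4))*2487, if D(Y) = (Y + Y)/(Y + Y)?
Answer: 7461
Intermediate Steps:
D(Y) = 1 (D(Y) = (2*Y)/((2*Y)) = (2*Y)*(1/(2*Y)) = 1)
f(M, q) = M + q (f(M, q) = q + M = M + q)
f(2, D(-4))*2487 = (2 + 1)*2487 = 3*2487 = 7461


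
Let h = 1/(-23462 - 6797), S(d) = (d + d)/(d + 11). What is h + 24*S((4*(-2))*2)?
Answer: 23238907/151295 ≈ 153.60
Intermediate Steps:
S(d) = 2*d/(11 + d) (S(d) = (2*d)/(11 + d) = 2*d/(11 + d))
h = -1/30259 (h = 1/(-30259) = -1/30259 ≈ -3.3048e-5)
h + 24*S((4*(-2))*2) = -1/30259 + 24*(2*((4*(-2))*2)/(11 + (4*(-2))*2)) = -1/30259 + 24*(2*(-8*2)/(11 - 8*2)) = -1/30259 + 24*(2*(-16)/(11 - 16)) = -1/30259 + 24*(2*(-16)/(-5)) = -1/30259 + 24*(2*(-16)*(-⅕)) = -1/30259 + 24*(32/5) = -1/30259 + 768/5 = 23238907/151295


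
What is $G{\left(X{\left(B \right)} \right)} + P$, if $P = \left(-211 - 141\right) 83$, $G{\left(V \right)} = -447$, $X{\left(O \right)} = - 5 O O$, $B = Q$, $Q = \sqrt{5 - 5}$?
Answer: $-29663$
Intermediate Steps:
$Q = 0$ ($Q = \sqrt{0} = 0$)
$B = 0$
$X{\left(O \right)} = - 5 O^{2}$
$P = -29216$ ($P = \left(-352\right) 83 = -29216$)
$G{\left(X{\left(B \right)} \right)} + P = -447 - 29216 = -29663$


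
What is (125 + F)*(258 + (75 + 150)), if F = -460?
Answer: -161805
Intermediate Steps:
(125 + F)*(258 + (75 + 150)) = (125 - 460)*(258 + (75 + 150)) = -335*(258 + 225) = -335*483 = -161805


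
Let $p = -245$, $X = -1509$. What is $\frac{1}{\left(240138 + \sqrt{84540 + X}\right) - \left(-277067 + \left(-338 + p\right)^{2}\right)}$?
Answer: $\frac{177316}{31440880825} - \frac{\sqrt{83031}}{31440880825} \approx 5.6305 \cdot 10^{-6}$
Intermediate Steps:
$\frac{1}{\left(240138 + \sqrt{84540 + X}\right) - \left(-277067 + \left(-338 + p\right)^{2}\right)} = \frac{1}{\left(240138 + \sqrt{84540 - 1509}\right) + \left(277067 - \left(-338 - 245\right)^{2}\right)} = \frac{1}{\left(240138 + \sqrt{83031}\right) + \left(277067 - \left(-583\right)^{2}\right)} = \frac{1}{\left(240138 + \sqrt{83031}\right) + \left(277067 - 339889\right)} = \frac{1}{\left(240138 + \sqrt{83031}\right) - 62822} = \frac{1}{177316 + \sqrt{83031}}$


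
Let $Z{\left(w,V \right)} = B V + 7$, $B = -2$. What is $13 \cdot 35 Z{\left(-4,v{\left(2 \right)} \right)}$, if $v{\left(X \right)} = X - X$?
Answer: $3185$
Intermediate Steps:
$v{\left(X \right)} = 0$
$Z{\left(w,V \right)} = 7 - 2 V$ ($Z{\left(w,V \right)} = - 2 V + 7 = 7 - 2 V$)
$13 \cdot 35 Z{\left(-4,v{\left(2 \right)} \right)} = 13 \cdot 35 \left(7 - 0\right) = 455 \left(7 + 0\right) = 455 \cdot 7 = 3185$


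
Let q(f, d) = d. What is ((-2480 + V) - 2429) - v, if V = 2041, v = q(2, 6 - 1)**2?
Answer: -2893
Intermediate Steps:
v = 25 (v = (6 - 1)**2 = 5**2 = 25)
((-2480 + V) - 2429) - v = ((-2480 + 2041) - 2429) - 1*25 = (-439 - 2429) - 25 = -2868 - 25 = -2893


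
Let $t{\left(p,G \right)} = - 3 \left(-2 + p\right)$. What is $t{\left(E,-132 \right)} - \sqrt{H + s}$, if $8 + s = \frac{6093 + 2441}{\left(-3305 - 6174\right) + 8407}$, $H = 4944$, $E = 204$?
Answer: $-606 - \frac{\sqrt{353951486}}{268} \approx -676.2$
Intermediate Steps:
$t{\left(p,G \right)} = 6 - 3 p$
$s = - \frac{8555}{536}$ ($s = -8 + \frac{6093 + 2441}{\left(-3305 - 6174\right) + 8407} = -8 + \frac{8534}{-9479 + 8407} = -8 + \frac{8534}{-1072} = -8 + 8534 \left(- \frac{1}{1072}\right) = -8 - \frac{4267}{536} = - \frac{8555}{536} \approx -15.961$)
$t{\left(E,-132 \right)} - \sqrt{H + s} = \left(6 - 612\right) - \sqrt{4944 - \frac{8555}{536}} = \left(6 - 612\right) - \sqrt{\frac{2641429}{536}} = -606 - \frac{\sqrt{353951486}}{268}$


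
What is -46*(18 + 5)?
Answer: -1058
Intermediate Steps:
-46*(18 + 5) = -46*23 = -1058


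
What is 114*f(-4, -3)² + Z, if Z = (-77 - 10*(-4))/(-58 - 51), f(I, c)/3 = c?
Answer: 1006543/109 ≈ 9234.3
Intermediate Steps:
f(I, c) = 3*c
Z = 37/109 (Z = (-77 + 40)/(-109) = -37*(-1/109) = 37/109 ≈ 0.33945)
114*f(-4, -3)² + Z = 114*(3*(-3))² + 37/109 = 114*(-9)² + 37/109 = 114*81 + 37/109 = 9234 + 37/109 = 1006543/109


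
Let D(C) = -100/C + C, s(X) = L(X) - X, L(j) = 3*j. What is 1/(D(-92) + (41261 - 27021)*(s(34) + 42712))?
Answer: 23/14011303509 ≈ 1.6415e-9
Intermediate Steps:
s(X) = 2*X (s(X) = 3*X - X = 2*X)
D(C) = C - 100/C
1/(D(-92) + (41261 - 27021)*(s(34) + 42712)) = 1/((-92 - 100/(-92)) + (41261 - 27021)*(2*34 + 42712)) = 1/((-92 - 100*(-1/92)) + 14240*(68 + 42712)) = 1/((-92 + 25/23) + 14240*42780) = 1/(-2091/23 + 609187200) = 1/(14011303509/23) = 23/14011303509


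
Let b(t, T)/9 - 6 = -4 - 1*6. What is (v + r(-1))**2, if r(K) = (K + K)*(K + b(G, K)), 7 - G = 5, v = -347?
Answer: 74529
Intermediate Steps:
G = 2 (G = 7 - 1*5 = 7 - 5 = 2)
b(t, T) = -36 (b(t, T) = 54 + 9*(-4 - 1*6) = 54 + 9*(-4 - 6) = 54 + 9*(-10) = 54 - 90 = -36)
r(K) = 2*K*(-36 + K) (r(K) = (K + K)*(K - 36) = (2*K)*(-36 + K) = 2*K*(-36 + K))
(v + r(-1))**2 = (-347 + 2*(-1)*(-36 - 1))**2 = (-347 + 2*(-1)*(-37))**2 = (-347 + 74)**2 = (-273)**2 = 74529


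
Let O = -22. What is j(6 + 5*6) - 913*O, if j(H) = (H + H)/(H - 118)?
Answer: 823490/41 ≈ 20085.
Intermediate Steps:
j(H) = 2*H/(-118 + H) (j(H) = (2*H)/(-118 + H) = 2*H/(-118 + H))
j(6 + 5*6) - 913*O = 2*(6 + 5*6)/(-118 + (6 + 5*6)) - 913*(-22) = 2*(6 + 30)/(-118 + (6 + 30)) + 20086 = 2*36/(-118 + 36) + 20086 = 2*36/(-82) + 20086 = 2*36*(-1/82) + 20086 = -36/41 + 20086 = 823490/41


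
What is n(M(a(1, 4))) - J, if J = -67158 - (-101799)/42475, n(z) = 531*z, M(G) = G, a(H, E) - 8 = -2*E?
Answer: 2852434251/42475 ≈ 67156.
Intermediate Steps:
a(H, E) = 8 - 2*E
J = -2852434251/42475 (J = -67158 - (-101799)/42475 = -67158 - 1*(-101799/42475) = -67158 + 101799/42475 = -2852434251/42475 ≈ -67156.)
n(M(a(1, 4))) - J = 531*(8 - 2*4) - 1*(-2852434251/42475) = 531*(8 - 8) + 2852434251/42475 = 531*0 + 2852434251/42475 = 0 + 2852434251/42475 = 2852434251/42475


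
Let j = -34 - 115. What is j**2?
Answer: 22201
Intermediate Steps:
j = -149
j**2 = (-149)**2 = 22201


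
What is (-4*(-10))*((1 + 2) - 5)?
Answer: -80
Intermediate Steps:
(-4*(-10))*((1 + 2) - 5) = 40*(3 - 5) = 40*(-2) = -80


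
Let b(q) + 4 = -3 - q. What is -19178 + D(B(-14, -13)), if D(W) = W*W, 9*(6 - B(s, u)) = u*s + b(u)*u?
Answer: -1550918/81 ≈ -19147.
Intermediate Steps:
b(q) = -7 - q (b(q) = -4 + (-3 - q) = -7 - q)
B(s, u) = 6 - s*u/9 - u*(-7 - u)/9 (B(s, u) = 6 - (u*s + (-7 - u)*u)/9 = 6 - (s*u + u*(-7 - u))/9 = 6 + (-s*u/9 - u*(-7 - u)/9) = 6 - s*u/9 - u*(-7 - u)/9)
D(W) = W²
-19178 + D(B(-14, -13)) = -19178 + (6 - ⅑*(-14)*(-13) + (⅑)*(-13)*(7 - 13))² = -19178 + (6 - 182/9 + (⅑)*(-13)*(-6))² = -19178 + (6 - 182/9 + 26/3)² = -19178 + (-50/9)² = -19178 + 2500/81 = -1550918/81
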